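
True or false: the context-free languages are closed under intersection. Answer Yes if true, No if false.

No

{aⁿbⁿcᵐ : m,n≥0} and {aᵐbⁿcⁿ : m,n≥0} are both context-free, but their intersection {aⁿbⁿcⁿ : n≥0} is not (pumping lemma).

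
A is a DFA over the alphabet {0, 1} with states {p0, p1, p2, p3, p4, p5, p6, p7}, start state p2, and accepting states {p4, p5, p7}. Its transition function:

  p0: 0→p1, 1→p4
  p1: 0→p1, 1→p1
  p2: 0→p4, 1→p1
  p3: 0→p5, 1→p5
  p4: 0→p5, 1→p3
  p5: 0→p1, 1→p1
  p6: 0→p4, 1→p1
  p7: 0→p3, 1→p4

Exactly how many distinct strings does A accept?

4

The useful subgraph on states {p2, p3, p4, p5} is acyclic, so L(A) is finite; the longest accepting path visits 4 useful states, giving maximum string length 3.
Counting accepting paths from p2 by length: 1 of length 1, 1 of length 2, 2 of length 3. Total 4.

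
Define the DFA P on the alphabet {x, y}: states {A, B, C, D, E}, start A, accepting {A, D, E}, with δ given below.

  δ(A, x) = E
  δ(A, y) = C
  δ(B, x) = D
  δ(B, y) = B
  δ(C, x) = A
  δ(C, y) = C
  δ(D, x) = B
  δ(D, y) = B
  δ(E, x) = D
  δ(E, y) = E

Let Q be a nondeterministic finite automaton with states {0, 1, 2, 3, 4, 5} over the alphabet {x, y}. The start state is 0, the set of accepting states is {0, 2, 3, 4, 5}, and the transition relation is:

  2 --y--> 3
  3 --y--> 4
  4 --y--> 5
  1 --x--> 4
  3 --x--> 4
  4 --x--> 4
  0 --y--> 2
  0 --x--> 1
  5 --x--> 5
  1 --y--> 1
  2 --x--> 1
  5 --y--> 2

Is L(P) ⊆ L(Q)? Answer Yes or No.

No

The string x is in L(P) but not in L(Q).
So L(P) ⊄ L(Q).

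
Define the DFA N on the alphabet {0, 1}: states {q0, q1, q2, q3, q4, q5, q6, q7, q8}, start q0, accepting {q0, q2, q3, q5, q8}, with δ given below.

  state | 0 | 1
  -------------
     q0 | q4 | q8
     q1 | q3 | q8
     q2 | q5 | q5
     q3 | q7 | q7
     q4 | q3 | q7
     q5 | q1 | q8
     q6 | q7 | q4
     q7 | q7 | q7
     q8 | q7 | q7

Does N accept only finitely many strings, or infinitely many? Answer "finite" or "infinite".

finite

The useful states (reachable from q0 and able to reach an accepting state) are {q0, q3, q4, q8}.
Restricted to these states the transition graph has no cycle, so every accepting path has bounded length and L is finite.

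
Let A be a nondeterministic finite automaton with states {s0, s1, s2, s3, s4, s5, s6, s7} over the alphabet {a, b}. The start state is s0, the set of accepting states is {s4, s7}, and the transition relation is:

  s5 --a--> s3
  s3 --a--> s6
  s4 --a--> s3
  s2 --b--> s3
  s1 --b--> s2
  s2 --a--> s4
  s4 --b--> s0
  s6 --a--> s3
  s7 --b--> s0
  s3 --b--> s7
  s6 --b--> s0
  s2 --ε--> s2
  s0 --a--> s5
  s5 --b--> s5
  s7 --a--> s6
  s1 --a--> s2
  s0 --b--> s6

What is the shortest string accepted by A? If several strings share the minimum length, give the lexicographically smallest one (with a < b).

aab

A breadth-first search from s0 reaches an accepting state first via the path s0 → s5 → s3 → s7 on input aab.
No string of length < 3 is accepted (BFS exhausts all shorter strings without reaching an accepting state), and aab is the lexicographically least accepting string of length 3.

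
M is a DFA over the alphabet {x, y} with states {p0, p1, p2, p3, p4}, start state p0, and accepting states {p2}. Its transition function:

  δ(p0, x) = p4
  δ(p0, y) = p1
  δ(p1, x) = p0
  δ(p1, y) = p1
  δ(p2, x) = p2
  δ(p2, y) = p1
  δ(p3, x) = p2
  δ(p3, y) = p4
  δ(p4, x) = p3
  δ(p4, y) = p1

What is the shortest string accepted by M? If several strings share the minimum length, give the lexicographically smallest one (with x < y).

A breadth-first search from p0 reaches an accepting state first via the path p0 → p4 → p3 → p2 on input xxx.
No string of length < 3 is accepted (BFS exhausts all shorter strings without reaching an accepting state), and xxx is the lexicographically least accepting string of length 3.

xxx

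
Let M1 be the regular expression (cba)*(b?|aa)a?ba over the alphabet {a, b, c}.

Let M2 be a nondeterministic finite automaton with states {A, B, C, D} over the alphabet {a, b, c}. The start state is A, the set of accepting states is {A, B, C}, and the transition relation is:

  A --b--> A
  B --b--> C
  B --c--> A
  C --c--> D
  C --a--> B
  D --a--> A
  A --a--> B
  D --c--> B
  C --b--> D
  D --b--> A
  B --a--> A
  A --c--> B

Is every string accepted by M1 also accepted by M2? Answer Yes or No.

Converting the expression M1 to a DFA (subset construction, then merging equivalent states) gives the minimal DFA with states {r0, r1, r2, r3, r4, r5, r6, r7, r8, r9, r10}, start state r0, accepting states {r7, r10} and transitions r0: a→r1, b→r2, c→r3; r1: a→r4, b→r5, c→r6; r2: a→r7, b→r5, c→r6; r3: a→r6, b→r8, c→r6; r4: a→r9, b→r5, c→r6; r5: a→r10, b→r6, c→r6; r6: a→r6, b→r6, c→r6; r7: a→r6, b→r5, c→r6; r8: a→r0, b→r6, c→r6; r9: a→r6, b→r5, c→r6; r10: a→r6, b→r6, c→r6.
Exploring the product automaton M1 × M2 from the start pair (r0, A), following both machines on each input symbol, reaches 24 state pairs: (r0, A), (r1, B), (r2, A), (r3, B), (r4, A), (r5, C), (r6, A), (r7, B), (r5, A), (r6, B), (r8, C), (r9, B), (r10, B), (r6, D), (r6, C), (r0, B), (r1, A), (r2, C), (r3, A), (r4, B), (r5, D), (r8, A), (r9, A), (r10, A).
M1 accepts in {r7, r10} and M2 accepts in {A, B, C}. The reachable pairs whose M1-component is accepting are (r7, B), (r10, B), (r10, A); in each of them the M2-component is accepting too, so the product for L(M1) \ L(M2) (M1-component accepting, M2-component rejecting) has no reachable accepting pair and the difference is empty.
Hence every string in L(M1) is also in L(M2).

Yes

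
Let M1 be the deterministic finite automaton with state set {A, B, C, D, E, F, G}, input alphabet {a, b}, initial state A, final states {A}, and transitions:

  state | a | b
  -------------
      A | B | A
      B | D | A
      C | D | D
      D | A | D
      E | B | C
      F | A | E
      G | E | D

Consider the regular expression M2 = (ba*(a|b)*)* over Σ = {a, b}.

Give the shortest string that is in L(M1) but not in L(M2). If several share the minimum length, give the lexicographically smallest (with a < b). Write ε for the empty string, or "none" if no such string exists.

ab

The string ab is accepted by M1 but not by M2.
No shorter string lies in the difference, and ab is the lexicographically first length-2 string in L(M1) \ L(M2).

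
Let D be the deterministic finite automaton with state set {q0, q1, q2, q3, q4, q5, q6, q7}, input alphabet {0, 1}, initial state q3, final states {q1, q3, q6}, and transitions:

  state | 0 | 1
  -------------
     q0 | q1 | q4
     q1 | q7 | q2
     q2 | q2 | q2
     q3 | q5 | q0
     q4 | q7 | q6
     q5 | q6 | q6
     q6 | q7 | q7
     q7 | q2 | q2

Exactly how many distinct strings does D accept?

The useful subgraph on states {q0, q1, q3, q4, q5, q6} is acyclic, so L(D) is finite; the longest accepting path visits 4 useful states, giving maximum string length 3.
Counting accepting paths from q3 by length: 1 of length 0, 3 of length 2, 1 of length 3. Total 5.

5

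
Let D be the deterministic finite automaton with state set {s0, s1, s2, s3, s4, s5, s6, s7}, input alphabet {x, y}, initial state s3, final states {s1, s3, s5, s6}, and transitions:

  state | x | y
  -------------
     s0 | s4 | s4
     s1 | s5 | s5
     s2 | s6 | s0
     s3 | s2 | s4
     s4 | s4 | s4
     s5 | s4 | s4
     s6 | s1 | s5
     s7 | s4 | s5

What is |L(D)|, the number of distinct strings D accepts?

6

The useful subgraph on states {s1, s2, s3, s5, s6} is acyclic, so L(D) is finite; the longest accepting path visits 5 useful states, giving maximum string length 4.
Counting accepting paths from s3 by length: 1 of length 0, 1 of length 2, 2 of length 3, 2 of length 4. Total 6.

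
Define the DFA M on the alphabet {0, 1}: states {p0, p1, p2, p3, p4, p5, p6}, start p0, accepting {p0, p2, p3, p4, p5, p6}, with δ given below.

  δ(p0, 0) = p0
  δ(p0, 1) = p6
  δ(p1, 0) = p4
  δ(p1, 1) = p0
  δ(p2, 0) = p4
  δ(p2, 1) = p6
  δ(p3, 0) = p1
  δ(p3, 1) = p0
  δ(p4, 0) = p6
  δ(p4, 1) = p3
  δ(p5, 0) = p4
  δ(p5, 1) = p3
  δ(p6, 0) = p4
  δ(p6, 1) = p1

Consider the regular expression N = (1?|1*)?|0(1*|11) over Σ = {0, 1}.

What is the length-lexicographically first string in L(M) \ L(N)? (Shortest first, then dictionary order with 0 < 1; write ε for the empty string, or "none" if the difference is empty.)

00

The string 00 is accepted by M but not by N.
No shorter string lies in the difference, and 00 is the lexicographically first length-2 string in L(M) \ L(N).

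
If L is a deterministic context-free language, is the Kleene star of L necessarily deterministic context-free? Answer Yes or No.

L = {c aⁿbⁿ : n≥0} ∪ {cc aⁿb²ⁿ : n≥0} is a DCFL (the number of leading c's fixes which ratio the DPDA checks), but L* is not. Every word of L starts with c, so in a factorisation of the string cc aⁱbʲ (i≥1) into words of L each factor begins at one of the two c's: either the whole string is a single word of L (forcing j = 2i), or it splits as c · (c aⁱbʲ) with c ∈ L (take n = 0) and c aⁱbʲ ∈ L (forcing j = i). Thus L* ∩ cca⁺b* = {cc aⁿbⁿ : n≥1} ∪ {cc aⁿb²ⁿ : n≥1}. A DPDA for L* would give one for this intersection with a regular set, and, started from its configuration after reading cc, one for {aⁿbⁿ : n≥1} ∪ {aⁿb²ⁿ : n≥1}, which no deterministic PDA accepts (a DPDA for it would have a single run on aⁿb²ⁿ, accepting after the prefix aⁿbⁿ and accepting again after n more b's; an ordinary PDA that simulates it on a's and b's and, at any moment when it is accepting, may switch to reading only a fresh letter d while feeding each d to the simulation as a b, would accept aⁱbʲdᵏ (k≥1) exactly when both aⁱbʲ and aⁱbʲ⁺ᵏ are in the language, i.e. its language intersected with the regular set a*b*d⁺ would be exactly {aⁿbⁿdⁿ : n≥1} — impossible, since context-free languages are closed under intersection with regular sets and {aⁿbⁿdⁿ} is not context-free). So L* is not a DCFL.

No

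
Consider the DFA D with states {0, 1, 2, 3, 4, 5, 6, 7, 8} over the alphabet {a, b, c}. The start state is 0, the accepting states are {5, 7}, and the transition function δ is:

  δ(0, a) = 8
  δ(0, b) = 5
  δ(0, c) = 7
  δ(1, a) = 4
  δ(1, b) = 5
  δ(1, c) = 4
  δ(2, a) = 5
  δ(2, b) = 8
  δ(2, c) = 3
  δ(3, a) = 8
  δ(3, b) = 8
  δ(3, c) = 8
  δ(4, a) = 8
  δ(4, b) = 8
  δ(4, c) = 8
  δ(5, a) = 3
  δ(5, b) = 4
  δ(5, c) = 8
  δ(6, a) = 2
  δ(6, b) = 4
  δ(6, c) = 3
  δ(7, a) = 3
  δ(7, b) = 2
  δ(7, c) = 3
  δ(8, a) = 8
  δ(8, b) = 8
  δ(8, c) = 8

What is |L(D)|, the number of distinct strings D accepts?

3

The useful subgraph on states {0, 2, 5, 7} is acyclic, so L(D) is finite; the longest accepting path visits 4 useful states, giving maximum string length 3.
Counting accepting paths from 0 by length: 2 of length 1, 1 of length 3. Total 3.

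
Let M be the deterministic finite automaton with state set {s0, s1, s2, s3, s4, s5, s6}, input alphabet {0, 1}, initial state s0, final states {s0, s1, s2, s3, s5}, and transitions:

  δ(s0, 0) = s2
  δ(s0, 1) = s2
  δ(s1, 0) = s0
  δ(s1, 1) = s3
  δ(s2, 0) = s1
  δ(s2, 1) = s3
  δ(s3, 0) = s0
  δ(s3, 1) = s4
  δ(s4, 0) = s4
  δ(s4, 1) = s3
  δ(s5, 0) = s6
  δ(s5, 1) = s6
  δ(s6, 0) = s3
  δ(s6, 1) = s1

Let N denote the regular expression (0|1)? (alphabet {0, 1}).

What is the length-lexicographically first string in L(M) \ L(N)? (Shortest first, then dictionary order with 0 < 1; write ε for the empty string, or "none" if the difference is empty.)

00

The string 00 is accepted by M but not by N.
No shorter string lies in the difference, and 00 is the lexicographically first length-2 string in L(M) \ L(N).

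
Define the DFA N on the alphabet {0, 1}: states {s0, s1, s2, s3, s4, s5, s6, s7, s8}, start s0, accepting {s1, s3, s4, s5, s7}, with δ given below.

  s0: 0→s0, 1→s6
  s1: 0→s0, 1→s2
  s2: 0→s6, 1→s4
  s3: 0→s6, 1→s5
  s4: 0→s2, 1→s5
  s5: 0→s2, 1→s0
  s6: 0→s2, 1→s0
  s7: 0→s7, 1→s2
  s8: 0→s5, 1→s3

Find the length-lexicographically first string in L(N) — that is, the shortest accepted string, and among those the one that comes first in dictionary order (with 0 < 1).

A breadth-first search from s0 reaches an accepting state first via the path s0 → s6 → s2 → s4 on input 101.
No string of length < 3 is accepted (BFS exhausts all shorter strings without reaching an accepting state), and 101 is the lexicographically least accepting string of length 3.

101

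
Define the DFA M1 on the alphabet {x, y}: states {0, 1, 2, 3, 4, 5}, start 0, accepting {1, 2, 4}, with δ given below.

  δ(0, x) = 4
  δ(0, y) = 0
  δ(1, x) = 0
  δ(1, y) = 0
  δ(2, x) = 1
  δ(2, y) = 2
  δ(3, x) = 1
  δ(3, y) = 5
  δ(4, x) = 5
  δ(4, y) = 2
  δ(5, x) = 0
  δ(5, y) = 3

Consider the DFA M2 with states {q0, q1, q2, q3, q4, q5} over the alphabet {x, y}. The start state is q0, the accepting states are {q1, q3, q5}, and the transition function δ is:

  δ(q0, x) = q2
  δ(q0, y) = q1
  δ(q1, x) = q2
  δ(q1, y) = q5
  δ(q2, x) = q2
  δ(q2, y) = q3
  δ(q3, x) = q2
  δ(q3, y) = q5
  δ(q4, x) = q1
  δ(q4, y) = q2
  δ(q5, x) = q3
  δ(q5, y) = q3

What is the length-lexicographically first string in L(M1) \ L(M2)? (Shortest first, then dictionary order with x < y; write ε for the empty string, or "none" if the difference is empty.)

The string x is accepted by M1 but not by M2.
No shorter string lies in the difference, and x is the lexicographically first length-1 string in L(M1) \ L(M2).

x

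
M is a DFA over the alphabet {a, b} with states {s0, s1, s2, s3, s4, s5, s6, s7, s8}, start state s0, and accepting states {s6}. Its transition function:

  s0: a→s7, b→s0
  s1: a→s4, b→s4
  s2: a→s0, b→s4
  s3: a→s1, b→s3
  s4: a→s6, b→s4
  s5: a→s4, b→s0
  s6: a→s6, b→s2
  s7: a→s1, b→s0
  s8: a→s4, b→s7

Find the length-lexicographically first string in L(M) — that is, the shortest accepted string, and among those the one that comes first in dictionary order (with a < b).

A breadth-first search from s0 reaches an accepting state first via the path s0 → s7 → s1 → s4 → s6 on input aaaa.
No string of length < 4 is accepted (BFS exhausts all shorter strings without reaching an accepting state), and aaaa is the lexicographically least accepting string of length 4.

aaaa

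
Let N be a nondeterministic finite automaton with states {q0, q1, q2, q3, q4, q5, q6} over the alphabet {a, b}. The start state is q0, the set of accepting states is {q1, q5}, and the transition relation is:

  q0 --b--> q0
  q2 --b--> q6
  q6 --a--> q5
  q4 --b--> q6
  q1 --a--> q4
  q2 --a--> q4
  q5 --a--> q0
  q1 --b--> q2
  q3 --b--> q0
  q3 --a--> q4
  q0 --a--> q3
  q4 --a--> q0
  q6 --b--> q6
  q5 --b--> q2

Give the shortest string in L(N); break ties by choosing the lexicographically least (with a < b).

aaba

A breadth-first search from q0 reaches an accepting state first via the path q0 → q3 → q4 → q6 → q5 on input aaba.
No string of length < 4 is accepted (BFS exhausts all shorter strings without reaching an accepting state), and aaba is the lexicographically least accepting string of length 4.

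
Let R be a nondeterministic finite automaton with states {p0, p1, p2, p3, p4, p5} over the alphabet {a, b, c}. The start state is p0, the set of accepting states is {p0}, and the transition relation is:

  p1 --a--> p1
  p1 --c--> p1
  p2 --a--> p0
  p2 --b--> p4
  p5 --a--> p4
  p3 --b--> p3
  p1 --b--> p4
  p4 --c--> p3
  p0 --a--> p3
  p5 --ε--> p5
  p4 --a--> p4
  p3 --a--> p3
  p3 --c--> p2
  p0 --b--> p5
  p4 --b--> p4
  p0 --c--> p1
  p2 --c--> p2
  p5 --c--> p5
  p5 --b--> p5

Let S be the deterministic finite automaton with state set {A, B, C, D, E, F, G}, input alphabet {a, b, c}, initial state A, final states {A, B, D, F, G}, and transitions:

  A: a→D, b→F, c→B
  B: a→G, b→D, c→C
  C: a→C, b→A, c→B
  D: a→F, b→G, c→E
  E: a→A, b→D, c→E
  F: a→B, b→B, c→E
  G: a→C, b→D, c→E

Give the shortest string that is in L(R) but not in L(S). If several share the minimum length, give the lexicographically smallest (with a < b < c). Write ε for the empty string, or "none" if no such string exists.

aaaca

The string aaaca is accepted by R but not by S.
No shorter string lies in the difference, and aaaca is the lexicographically first length-5 string in L(R) \ L(S).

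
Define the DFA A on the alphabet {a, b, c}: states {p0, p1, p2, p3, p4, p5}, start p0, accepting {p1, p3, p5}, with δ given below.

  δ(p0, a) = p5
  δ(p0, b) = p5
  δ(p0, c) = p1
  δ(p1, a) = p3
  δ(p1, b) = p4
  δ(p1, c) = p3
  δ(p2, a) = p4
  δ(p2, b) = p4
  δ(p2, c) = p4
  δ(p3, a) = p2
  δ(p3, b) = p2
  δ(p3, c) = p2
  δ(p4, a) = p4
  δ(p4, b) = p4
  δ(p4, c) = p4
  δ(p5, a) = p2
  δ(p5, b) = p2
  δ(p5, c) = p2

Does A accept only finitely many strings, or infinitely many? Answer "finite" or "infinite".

finite

The useful states (reachable from p0 and able to reach an accepting state) are {p0, p1, p3, p5}.
Restricted to these states the transition graph has no cycle, so every accepting path has bounded length and L is finite.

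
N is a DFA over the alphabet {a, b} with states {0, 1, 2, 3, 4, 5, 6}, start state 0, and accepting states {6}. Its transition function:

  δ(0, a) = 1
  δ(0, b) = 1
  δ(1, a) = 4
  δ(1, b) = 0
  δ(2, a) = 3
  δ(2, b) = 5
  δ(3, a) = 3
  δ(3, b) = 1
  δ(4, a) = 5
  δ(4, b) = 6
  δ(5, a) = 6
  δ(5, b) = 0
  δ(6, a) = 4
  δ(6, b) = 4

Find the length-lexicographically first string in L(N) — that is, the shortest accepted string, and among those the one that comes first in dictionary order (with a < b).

A breadth-first search from 0 reaches an accepting state first via the path 0 → 1 → 4 → 6 on input aab.
No string of length < 3 is accepted (BFS exhausts all shorter strings without reaching an accepting state), and aab is the lexicographically least accepting string of length 3.

aab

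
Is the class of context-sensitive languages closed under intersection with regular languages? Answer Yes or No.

Yes

Every regular language is context-sensitive, and context-sensitive languages are closed under intersection (an LBA runs the DFA check and then the LBA for L on the same linear tape).
So the context-sensitive languages are closed under intersection with a regular language.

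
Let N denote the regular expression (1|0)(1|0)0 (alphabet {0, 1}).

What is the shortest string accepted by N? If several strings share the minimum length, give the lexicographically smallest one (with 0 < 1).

000

By inspection of the expression, no string of length less than 3 matches, and 000 is the lexicographically first match of length 3.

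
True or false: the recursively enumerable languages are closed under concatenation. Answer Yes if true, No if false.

Yes

Dovetail over all split points of the input and all step bounds t = 1, 2, …, simulating the recogniser for L₁ on the prefix and the recogniser for L₂ on the suffix for t steps; accept if for some split both accept.
So the recursively enumerable languages are closed under concatenation.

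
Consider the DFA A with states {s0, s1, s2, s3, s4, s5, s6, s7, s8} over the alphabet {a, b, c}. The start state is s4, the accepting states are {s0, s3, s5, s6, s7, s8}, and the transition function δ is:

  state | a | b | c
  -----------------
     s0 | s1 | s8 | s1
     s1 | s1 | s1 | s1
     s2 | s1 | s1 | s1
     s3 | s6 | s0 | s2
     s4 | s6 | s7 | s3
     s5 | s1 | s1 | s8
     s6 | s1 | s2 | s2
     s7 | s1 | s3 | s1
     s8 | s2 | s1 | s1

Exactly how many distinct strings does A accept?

10

The useful subgraph on states {s0, s3, s4, s6, s7, s8} is acyclic, so L(A) is finite; the longest accepting path visits 5 useful states, giving maximum string length 4.
Counting accepting paths from s4 by length: 3 of length 1, 3 of length 2, 3 of length 3, 1 of length 4. Total 10.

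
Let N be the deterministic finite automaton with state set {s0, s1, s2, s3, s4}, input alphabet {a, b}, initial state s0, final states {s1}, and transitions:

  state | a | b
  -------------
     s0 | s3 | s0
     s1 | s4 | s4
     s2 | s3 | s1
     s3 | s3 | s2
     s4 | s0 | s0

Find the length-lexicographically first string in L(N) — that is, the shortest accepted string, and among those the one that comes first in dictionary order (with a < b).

abb

A breadth-first search from s0 reaches an accepting state first via the path s0 → s3 → s2 → s1 on input abb.
No string of length < 3 is accepted (BFS exhausts all shorter strings without reaching an accepting state), and abb is the lexicographically least accepting string of length 3.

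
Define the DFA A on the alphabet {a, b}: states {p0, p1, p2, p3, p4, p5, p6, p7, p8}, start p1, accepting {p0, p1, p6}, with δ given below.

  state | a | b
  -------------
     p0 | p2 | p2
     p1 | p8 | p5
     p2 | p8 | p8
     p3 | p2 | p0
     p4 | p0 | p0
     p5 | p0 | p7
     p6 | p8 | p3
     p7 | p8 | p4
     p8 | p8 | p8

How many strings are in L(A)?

4

The useful subgraph on states {p0, p1, p4, p5, p7} is acyclic, so L(A) is finite; the longest accepting path visits 5 useful states, giving maximum string length 4.
Counting accepting paths from p1 by length: 1 of length 0, 1 of length 2, 2 of length 4. Total 4.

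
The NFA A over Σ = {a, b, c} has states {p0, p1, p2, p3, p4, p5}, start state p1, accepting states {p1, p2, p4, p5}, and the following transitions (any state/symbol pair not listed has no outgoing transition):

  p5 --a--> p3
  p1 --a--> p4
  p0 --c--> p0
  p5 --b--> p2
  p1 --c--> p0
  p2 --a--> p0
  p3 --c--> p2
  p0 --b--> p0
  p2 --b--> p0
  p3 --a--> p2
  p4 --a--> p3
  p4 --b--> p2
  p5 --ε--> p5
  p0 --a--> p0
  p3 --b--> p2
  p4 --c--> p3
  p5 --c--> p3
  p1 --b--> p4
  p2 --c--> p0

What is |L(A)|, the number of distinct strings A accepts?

The useful subgraph on states {p1, p2, p3, p4} is acyclic, so L(A) is finite; the longest accepting path visits 4 useful states, giving maximum string length 3.
Counting accepting paths from p1 by length: 1 of length 0, 2 of length 1, 2 of length 2, 12 of length 3. Total 17.

17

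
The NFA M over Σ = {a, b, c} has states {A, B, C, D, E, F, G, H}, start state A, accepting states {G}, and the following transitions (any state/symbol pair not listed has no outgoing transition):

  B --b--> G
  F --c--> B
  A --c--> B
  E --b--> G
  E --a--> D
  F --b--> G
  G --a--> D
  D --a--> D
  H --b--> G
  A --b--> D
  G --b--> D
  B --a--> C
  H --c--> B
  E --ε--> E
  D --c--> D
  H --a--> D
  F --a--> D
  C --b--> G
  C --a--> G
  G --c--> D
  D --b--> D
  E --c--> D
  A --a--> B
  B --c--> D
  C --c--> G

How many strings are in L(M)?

The useful subgraph on states {A, B, C, G} is acyclic, so L(M) is finite; the longest accepting path visits 4 useful states, giving maximum string length 3.
Counting accepting paths from A by length: 2 of length 2, 6 of length 3. Total 8.

8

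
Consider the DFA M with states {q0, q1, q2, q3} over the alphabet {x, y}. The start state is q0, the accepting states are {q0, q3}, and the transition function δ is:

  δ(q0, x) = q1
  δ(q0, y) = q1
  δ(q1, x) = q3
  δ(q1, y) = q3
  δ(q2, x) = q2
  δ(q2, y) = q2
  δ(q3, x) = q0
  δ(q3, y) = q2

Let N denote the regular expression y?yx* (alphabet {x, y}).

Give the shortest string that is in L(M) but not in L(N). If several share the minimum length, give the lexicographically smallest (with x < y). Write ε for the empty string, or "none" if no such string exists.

The empty string ε is accepted by M but not by N.
Since ε is the unique shortest string, it is the required witness.

ε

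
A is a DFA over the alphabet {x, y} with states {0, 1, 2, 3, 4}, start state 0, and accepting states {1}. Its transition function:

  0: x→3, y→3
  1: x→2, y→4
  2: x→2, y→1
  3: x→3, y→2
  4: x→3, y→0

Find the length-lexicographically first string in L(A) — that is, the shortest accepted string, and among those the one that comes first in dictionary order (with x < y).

xyy

A breadth-first search from 0 reaches an accepting state first via the path 0 → 3 → 2 → 1 on input xyy.
No string of length < 3 is accepted (BFS exhausts all shorter strings without reaching an accepting state), and xyy is the lexicographically least accepting string of length 3.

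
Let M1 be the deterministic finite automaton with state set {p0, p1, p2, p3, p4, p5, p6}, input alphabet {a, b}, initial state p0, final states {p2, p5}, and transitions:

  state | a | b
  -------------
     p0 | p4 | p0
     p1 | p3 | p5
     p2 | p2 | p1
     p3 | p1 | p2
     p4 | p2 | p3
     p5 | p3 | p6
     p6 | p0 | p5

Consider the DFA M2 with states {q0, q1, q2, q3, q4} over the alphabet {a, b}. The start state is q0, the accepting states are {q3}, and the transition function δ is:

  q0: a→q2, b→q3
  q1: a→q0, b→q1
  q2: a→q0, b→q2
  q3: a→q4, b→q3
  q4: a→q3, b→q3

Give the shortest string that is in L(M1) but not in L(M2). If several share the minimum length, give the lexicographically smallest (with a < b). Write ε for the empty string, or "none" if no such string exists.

aa

The string aa is accepted by M1 but not by M2.
No shorter string lies in the difference, and aa is the lexicographically first length-2 string in L(M1) \ L(M2).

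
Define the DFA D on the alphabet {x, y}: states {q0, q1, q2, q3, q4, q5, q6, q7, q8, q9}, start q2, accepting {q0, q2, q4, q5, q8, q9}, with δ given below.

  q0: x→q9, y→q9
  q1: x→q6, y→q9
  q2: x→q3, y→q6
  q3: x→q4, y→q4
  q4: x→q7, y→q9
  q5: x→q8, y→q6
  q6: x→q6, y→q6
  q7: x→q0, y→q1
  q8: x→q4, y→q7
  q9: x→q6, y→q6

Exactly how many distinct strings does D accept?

13

The useful subgraph on states {q0, q1, q2, q3, q4, q7, q9} is acyclic, so L(D) is finite; the longest accepting path visits 6 useful states, giving maximum string length 5.
Counting accepting paths from q2 by length: 1 of length 0, 2 of length 2, 2 of length 3, 2 of length 4, 6 of length 5. Total 13.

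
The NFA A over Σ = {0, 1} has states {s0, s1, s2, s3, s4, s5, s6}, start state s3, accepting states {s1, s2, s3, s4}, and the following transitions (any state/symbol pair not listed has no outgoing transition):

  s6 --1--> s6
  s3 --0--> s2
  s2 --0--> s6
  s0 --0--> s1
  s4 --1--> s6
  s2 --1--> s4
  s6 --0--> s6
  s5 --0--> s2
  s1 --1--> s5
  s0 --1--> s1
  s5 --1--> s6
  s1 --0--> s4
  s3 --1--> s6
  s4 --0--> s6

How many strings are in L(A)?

3

The useful subgraph on states {s2, s3, s4} is acyclic, so L(A) is finite; the longest accepting path visits 3 useful states, giving maximum string length 2.
Counting accepting paths from s3 by length: 1 of length 0, 1 of length 1, 1 of length 2. Total 3.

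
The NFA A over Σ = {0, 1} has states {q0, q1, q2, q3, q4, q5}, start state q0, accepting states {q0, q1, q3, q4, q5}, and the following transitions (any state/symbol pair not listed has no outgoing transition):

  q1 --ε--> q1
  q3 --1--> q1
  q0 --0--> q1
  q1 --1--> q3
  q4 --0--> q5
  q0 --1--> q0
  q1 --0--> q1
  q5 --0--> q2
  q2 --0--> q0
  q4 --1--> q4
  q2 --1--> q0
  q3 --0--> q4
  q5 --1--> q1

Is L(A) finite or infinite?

State q0 is reachable from the start and can reach an accepting state, and it lies on the cycle q0 → q0.
Traversing that cycle any number of times yields accepted strings of unbounded length, so the language is infinite.

infinite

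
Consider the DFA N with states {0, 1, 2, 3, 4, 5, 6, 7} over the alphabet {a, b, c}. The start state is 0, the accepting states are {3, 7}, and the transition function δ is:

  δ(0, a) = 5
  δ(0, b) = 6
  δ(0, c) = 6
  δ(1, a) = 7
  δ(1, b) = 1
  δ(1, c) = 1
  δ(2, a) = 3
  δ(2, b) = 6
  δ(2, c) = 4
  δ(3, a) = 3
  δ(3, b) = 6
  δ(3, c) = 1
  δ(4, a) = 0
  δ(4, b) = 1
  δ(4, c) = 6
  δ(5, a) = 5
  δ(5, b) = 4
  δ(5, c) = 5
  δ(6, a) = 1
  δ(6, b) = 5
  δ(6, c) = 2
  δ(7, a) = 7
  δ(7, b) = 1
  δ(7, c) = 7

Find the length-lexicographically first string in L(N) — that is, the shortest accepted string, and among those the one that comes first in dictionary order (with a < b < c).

A breadth-first search from 0 reaches an accepting state first via the path 0 → 6 → 1 → 7 on input baa.
No string of length < 3 is accepted (BFS exhausts all shorter strings without reaching an accepting state), and baa is the lexicographically least accepting string of length 3.

baa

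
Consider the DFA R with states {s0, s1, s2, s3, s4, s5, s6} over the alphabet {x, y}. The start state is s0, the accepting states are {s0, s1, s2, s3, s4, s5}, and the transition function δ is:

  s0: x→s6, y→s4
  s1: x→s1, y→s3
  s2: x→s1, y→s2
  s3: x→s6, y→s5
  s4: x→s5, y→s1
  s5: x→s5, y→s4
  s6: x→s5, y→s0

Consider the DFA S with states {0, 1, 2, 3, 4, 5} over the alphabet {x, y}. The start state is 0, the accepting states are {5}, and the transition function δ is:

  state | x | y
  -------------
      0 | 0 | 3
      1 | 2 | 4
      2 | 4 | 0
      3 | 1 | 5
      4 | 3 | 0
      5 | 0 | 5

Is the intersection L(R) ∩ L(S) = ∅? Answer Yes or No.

No

The string yy is accepted by both R and S.
Hence L(R) ∩ L(S) ≠ ∅.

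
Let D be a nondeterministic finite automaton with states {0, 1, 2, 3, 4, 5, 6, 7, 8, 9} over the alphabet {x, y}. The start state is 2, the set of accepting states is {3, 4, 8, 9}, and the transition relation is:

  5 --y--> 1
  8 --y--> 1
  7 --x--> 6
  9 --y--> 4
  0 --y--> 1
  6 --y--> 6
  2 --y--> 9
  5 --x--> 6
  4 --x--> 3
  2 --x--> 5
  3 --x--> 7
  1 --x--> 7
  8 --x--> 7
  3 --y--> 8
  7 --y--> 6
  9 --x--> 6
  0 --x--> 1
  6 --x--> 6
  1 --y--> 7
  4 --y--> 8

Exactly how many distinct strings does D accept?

The useful subgraph on states {2, 3, 4, 8, 9} is acyclic, so L(D) is finite; the longest accepting path visits 5 useful states, giving maximum string length 4.
Counting accepting paths from 2 by length: 1 of length 1, 1 of length 2, 2 of length 3, 1 of length 4. Total 5.

5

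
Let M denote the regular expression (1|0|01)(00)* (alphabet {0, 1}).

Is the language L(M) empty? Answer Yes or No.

The string 0 matches the expression, so it belongs to L(M).
Since L(M) contains at least one string, it is not empty.

No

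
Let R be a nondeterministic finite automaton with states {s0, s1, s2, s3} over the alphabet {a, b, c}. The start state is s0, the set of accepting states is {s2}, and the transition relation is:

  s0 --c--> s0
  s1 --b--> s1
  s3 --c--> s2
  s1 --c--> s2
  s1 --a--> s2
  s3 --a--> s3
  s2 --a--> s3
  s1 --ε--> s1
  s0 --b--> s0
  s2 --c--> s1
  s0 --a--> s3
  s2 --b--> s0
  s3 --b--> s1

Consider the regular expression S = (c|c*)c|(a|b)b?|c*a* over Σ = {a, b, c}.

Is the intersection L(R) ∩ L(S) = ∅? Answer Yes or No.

Converting the expression S to a DFA (subset construction, then merging equivalent states) gives the minimal DFA with states {r0, r1, r2, r3, r4, r5, r6}, start state r0, accepting states {r0, r1, r2, r3, r4, r5} and transitions r0: a→r1, b→r2, c→r3; r1: a→r4, b→r5, c→r6; r2: a→r6, b→r5, c→r6; r3: a→r4, b→r6, c→r3; r4: a→r4, b→r6, c→r6; r5: a→r6, b→r6, c→r6; r6: a→r6, b→r6, c→r6.
Exploring the product automaton R × S from the start pair (s0, r0), following both machines on each input symbol, reaches 11 state pairs: (s0, r0), (s3, r1), (s0, r2), (s0, r3), (s3, r4), (s1, r5), (s2, r6), (s3, r6), (s0, r5), (s0, r6), (s1, r6).
R accepts in {s2} and S accepts in {r0, r1, r2, r3, r4, r5}; no reachable pair has both components accepting, so no string drives both machines to acceptance simultaneously and L(R) ∩ L(S) = ∅.
So no string is accepted by both, and the intersection is empty.

Yes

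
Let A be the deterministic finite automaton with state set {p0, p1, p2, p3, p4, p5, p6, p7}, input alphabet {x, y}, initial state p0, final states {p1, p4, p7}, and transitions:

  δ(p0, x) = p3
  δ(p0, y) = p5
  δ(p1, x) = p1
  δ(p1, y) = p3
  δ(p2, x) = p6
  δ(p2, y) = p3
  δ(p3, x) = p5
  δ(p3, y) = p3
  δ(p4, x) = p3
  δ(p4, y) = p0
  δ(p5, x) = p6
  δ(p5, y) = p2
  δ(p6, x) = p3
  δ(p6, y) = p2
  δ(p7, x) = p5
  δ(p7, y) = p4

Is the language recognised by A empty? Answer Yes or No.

The states reachable from the start state are {p0, p2, p3, p5, p6}.
None of the accepting states {p1, p4, p7} is reachable, so no string is accepted and L(A) = ∅.

Yes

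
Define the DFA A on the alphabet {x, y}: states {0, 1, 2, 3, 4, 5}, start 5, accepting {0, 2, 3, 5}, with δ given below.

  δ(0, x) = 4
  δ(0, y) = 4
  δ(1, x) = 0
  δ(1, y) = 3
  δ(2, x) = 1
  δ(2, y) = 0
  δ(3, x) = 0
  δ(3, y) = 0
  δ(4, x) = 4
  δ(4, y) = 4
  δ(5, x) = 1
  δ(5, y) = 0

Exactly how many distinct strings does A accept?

The useful subgraph on states {0, 1, 3, 5} is acyclic, so L(A) is finite; the longest accepting path visits 4 useful states, giving maximum string length 3.
Counting accepting paths from 5 by length: 1 of length 0, 1 of length 1, 2 of length 2, 2 of length 3. Total 6.

6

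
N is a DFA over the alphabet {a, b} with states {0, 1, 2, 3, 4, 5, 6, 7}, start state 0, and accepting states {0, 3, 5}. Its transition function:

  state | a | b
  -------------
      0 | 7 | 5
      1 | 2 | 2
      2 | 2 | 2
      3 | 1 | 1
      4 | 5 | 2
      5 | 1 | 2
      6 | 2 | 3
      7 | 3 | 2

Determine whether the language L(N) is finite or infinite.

The useful states (reachable from 0 and able to reach an accepting state) are {0, 3, 5, 7}.
Restricted to these states the transition graph has no cycle, so every accepting path has bounded length and L is finite.

finite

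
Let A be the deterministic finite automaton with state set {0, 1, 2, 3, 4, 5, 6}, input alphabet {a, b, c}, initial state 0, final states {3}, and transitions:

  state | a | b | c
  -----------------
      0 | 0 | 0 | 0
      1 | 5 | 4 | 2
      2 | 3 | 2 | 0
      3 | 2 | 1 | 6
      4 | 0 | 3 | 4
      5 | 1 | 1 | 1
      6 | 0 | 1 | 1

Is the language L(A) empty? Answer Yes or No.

Yes

The states reachable from the start state are {0}.
None of the accepting states {3} is reachable, so no string is accepted and L(A) = ∅.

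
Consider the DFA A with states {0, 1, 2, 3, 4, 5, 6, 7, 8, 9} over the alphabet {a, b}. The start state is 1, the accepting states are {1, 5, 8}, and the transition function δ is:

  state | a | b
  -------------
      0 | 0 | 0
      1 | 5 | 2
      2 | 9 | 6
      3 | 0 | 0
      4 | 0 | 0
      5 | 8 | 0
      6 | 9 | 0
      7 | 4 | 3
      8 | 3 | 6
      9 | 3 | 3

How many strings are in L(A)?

3

The useful subgraph on states {1, 5, 8} is acyclic, so L(A) is finite; the longest accepting path visits 3 useful states, giving maximum string length 2.
Counting accepting paths from 1 by length: 1 of length 0, 1 of length 1, 1 of length 2. Total 3.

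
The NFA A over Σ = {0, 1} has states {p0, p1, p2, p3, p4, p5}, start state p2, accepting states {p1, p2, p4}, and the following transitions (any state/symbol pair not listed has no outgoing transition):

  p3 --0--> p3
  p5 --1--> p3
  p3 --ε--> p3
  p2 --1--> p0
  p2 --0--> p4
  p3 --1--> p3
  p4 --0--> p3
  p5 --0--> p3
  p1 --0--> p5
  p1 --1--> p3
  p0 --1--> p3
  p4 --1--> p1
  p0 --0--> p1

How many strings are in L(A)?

The useful subgraph on states {p0, p1, p2, p4} is acyclic, so L(A) is finite; the longest accepting path visits 3 useful states, giving maximum string length 2.
Counting accepting paths from p2 by length: 1 of length 0, 1 of length 1, 2 of length 2. Total 4.

4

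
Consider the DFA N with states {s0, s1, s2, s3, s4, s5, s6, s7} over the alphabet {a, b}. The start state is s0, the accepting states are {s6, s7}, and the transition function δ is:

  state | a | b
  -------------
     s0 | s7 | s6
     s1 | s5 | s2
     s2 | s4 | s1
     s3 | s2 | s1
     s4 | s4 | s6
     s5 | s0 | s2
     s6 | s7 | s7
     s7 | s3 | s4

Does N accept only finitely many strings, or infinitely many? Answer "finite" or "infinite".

State s1 is reachable from the start and can reach an accepting state, and it lies on the cycle s1 → s2 → s1.
Traversing that cycle any number of times yields accepted strings of unbounded length, so the language is infinite.

infinite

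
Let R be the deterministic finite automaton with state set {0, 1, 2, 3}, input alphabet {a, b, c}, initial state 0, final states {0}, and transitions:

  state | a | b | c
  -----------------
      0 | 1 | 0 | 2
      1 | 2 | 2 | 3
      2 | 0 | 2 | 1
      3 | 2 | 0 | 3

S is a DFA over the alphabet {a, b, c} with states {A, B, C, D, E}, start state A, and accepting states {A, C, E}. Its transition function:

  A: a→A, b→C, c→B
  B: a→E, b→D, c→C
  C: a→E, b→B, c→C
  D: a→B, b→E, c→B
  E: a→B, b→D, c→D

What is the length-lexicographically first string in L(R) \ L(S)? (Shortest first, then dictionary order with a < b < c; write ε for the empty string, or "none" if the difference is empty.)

bb

The string bb is accepted by R but not by S.
No shorter string lies in the difference, and bb is the lexicographically first length-2 string in L(R) \ L(S).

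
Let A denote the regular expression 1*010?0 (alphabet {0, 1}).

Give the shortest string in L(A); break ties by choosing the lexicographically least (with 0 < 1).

010

By inspection of the expression, no string of length less than 3 matches, and 010 is the lexicographically first match of length 3.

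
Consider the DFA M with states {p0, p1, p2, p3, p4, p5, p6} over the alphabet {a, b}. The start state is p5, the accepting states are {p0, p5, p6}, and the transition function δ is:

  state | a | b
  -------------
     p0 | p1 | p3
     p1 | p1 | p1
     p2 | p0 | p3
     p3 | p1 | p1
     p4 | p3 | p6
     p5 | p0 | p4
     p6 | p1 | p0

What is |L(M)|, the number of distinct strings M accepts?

The useful subgraph on states {p0, p4, p5, p6} is acyclic, so L(M) is finite; the longest accepting path visits 4 useful states, giving maximum string length 3.
Counting accepting paths from p5 by length: 1 of length 0, 1 of length 1, 1 of length 2, 1 of length 3. Total 4.

4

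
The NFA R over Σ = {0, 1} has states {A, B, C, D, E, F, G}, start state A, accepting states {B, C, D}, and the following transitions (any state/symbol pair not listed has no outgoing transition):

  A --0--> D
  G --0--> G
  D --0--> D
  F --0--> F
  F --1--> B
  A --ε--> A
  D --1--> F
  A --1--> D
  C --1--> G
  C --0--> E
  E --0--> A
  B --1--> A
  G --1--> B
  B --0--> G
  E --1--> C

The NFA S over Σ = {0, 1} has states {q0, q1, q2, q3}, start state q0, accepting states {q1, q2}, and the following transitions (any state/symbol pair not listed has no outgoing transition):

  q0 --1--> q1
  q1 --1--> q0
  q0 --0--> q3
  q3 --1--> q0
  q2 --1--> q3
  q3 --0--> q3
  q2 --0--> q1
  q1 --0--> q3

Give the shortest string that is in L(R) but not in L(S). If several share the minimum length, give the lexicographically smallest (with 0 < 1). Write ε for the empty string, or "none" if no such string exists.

The string 0 is accepted by R but not by S.
No shorter string lies in the difference, and 0 is the lexicographically first length-1 string in L(R) \ L(S).

0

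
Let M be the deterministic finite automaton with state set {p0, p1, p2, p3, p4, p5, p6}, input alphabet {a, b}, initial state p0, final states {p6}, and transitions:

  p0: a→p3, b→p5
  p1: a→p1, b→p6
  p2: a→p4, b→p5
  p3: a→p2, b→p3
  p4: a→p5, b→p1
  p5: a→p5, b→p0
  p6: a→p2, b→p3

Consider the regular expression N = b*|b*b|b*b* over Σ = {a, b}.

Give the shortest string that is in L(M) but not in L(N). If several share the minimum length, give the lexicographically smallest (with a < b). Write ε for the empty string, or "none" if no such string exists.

aaabb

The string aaabb is accepted by M but not by N.
No shorter string lies in the difference, and aaabb is the lexicographically first length-5 string in L(M) \ L(N).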